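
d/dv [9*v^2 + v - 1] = 18*v + 1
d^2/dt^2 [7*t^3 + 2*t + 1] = 42*t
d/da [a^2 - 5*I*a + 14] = 2*a - 5*I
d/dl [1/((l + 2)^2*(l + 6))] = -(3*l + 14)/((l + 2)^3*(l + 6)^2)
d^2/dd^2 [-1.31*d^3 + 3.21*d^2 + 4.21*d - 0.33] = 6.42 - 7.86*d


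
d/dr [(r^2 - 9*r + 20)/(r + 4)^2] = (17*r - 76)/(r^3 + 12*r^2 + 48*r + 64)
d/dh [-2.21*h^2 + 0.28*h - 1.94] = 0.28 - 4.42*h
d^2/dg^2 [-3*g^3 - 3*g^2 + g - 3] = -18*g - 6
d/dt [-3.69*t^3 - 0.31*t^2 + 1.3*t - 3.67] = -11.07*t^2 - 0.62*t + 1.3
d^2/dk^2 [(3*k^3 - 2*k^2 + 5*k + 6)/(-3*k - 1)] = 2*(-27*k^3 - 27*k^2 - 9*k - 37)/(27*k^3 + 27*k^2 + 9*k + 1)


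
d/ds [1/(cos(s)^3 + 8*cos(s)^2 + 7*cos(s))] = (3*sin(s) + 7*sin(s)/cos(s)^2 + 16*tan(s))/((cos(s) + 1)^2*(cos(s) + 7)^2)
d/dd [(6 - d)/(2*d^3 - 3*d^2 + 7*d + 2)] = (-2*d^3 + 3*d^2 - 7*d + (d - 6)*(6*d^2 - 6*d + 7) - 2)/(2*d^3 - 3*d^2 + 7*d + 2)^2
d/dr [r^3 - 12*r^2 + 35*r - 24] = 3*r^2 - 24*r + 35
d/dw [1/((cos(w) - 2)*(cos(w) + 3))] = (sin(w) + sin(2*w))/((cos(w) - 2)^2*(cos(w) + 3)^2)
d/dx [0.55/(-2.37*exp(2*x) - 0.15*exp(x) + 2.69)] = (2.607*exp(x) + 0.0825)*exp(x)/(2.37*exp(2*x) + 0.15*exp(x) - 2.69)^2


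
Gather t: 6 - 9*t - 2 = 4 - 9*t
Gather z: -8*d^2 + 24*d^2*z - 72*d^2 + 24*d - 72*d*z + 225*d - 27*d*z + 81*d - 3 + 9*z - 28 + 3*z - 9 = -80*d^2 + 330*d + z*(24*d^2 - 99*d + 12) - 40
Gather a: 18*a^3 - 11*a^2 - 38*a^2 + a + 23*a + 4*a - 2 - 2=18*a^3 - 49*a^2 + 28*a - 4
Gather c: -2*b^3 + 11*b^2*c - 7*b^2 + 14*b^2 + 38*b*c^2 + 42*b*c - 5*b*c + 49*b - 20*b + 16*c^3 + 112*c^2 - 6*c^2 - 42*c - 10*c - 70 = -2*b^3 + 7*b^2 + 29*b + 16*c^3 + c^2*(38*b + 106) + c*(11*b^2 + 37*b - 52) - 70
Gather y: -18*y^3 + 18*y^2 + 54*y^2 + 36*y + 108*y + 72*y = -18*y^3 + 72*y^2 + 216*y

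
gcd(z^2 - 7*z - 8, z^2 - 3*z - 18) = 1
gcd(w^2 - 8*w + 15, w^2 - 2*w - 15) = w - 5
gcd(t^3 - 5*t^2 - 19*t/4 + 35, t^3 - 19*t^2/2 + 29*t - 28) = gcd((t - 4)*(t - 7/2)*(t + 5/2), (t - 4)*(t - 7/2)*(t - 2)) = t^2 - 15*t/2 + 14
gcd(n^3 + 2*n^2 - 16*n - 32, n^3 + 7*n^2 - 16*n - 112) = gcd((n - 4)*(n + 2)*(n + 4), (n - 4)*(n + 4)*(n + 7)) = n^2 - 16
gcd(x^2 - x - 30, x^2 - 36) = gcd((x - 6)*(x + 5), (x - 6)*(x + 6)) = x - 6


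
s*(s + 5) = s^2 + 5*s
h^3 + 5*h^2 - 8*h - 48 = (h - 3)*(h + 4)^2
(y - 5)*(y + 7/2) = y^2 - 3*y/2 - 35/2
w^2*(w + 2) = w^3 + 2*w^2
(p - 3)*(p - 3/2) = p^2 - 9*p/2 + 9/2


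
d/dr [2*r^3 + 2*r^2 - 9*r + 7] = 6*r^2 + 4*r - 9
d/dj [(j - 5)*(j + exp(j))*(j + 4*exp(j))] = (j - 5)*(j + exp(j))*(4*exp(j) + 1) + (j - 5)*(j + 4*exp(j))*(exp(j) + 1) + (j + exp(j))*(j + 4*exp(j))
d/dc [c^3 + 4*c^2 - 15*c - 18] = 3*c^2 + 8*c - 15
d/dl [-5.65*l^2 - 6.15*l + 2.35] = -11.3*l - 6.15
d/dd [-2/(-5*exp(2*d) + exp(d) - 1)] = (2 - 20*exp(d))*exp(d)/(5*exp(2*d) - exp(d) + 1)^2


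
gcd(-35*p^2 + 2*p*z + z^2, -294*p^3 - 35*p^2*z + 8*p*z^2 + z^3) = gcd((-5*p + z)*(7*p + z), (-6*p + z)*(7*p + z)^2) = 7*p + z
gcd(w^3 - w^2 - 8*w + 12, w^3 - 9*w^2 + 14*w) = w - 2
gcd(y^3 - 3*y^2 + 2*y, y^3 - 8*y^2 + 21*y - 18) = y - 2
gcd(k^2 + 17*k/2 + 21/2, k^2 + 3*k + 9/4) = k + 3/2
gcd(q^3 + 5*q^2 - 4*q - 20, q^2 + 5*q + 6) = q + 2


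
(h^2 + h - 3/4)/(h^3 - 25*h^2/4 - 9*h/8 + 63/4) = 2*(2*h - 1)/(4*h^2 - 31*h + 42)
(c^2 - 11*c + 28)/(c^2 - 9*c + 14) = (c - 4)/(c - 2)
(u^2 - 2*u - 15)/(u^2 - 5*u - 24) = (u - 5)/(u - 8)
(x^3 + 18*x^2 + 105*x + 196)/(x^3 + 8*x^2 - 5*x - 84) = (x + 7)/(x - 3)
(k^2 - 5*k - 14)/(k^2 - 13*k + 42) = (k + 2)/(k - 6)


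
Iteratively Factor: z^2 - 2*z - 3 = (z + 1)*(z - 3)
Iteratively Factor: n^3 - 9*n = (n - 3)*(n^2 + 3*n) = n*(n - 3)*(n + 3)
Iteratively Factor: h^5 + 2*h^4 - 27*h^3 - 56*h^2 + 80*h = (h + 4)*(h^4 - 2*h^3 - 19*h^2 + 20*h) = (h - 1)*(h + 4)*(h^3 - h^2 - 20*h) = (h - 5)*(h - 1)*(h + 4)*(h^2 + 4*h) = h*(h - 5)*(h - 1)*(h + 4)*(h + 4)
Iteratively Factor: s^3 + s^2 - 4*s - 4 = (s + 2)*(s^2 - s - 2) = (s - 2)*(s + 2)*(s + 1)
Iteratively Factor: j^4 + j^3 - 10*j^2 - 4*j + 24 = (j - 2)*(j^3 + 3*j^2 - 4*j - 12) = (j - 2)*(j + 2)*(j^2 + j - 6) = (j - 2)*(j + 2)*(j + 3)*(j - 2)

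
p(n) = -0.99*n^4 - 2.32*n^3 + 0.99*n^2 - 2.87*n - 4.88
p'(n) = -3.96*n^3 - 6.96*n^2 + 1.98*n - 2.87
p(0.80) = -8.14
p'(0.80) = -7.77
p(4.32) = -530.65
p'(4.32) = -443.47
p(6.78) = -2793.86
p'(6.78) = -1543.58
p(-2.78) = 1.46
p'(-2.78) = 22.92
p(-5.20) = -360.83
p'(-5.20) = 355.44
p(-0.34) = -3.71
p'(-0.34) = -4.19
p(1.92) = -36.62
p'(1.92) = -52.75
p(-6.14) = -819.96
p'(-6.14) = 639.23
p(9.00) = -8137.19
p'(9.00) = -3435.65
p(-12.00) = -16347.56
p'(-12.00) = 5814.01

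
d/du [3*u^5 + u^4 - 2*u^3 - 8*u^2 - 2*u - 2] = 15*u^4 + 4*u^3 - 6*u^2 - 16*u - 2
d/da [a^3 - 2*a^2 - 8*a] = 3*a^2 - 4*a - 8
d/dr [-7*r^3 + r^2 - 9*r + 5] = -21*r^2 + 2*r - 9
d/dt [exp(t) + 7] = exp(t)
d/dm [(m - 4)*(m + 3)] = 2*m - 1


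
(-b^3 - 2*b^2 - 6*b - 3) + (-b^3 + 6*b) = -2*b^3 - 2*b^2 - 3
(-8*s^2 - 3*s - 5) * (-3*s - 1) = 24*s^3 + 17*s^2 + 18*s + 5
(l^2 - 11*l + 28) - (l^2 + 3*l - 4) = 32 - 14*l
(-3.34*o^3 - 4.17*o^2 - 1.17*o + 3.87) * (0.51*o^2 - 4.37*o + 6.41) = -1.7034*o^5 + 12.4691*o^4 - 3.7832*o^3 - 19.6431*o^2 - 24.4116*o + 24.8067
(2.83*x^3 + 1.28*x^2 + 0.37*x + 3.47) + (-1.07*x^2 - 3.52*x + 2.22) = 2.83*x^3 + 0.21*x^2 - 3.15*x + 5.69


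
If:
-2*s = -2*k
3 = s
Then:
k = 3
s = 3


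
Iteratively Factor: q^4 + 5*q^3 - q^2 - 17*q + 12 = (q - 1)*(q^3 + 6*q^2 + 5*q - 12) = (q - 1)*(q + 3)*(q^2 + 3*q - 4) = (q - 1)*(q + 3)*(q + 4)*(q - 1)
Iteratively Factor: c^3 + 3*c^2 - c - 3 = (c - 1)*(c^2 + 4*c + 3) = (c - 1)*(c + 1)*(c + 3)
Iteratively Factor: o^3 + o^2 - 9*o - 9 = (o - 3)*(o^2 + 4*o + 3) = (o - 3)*(o + 3)*(o + 1)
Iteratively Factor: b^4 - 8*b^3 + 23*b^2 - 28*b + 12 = (b - 1)*(b^3 - 7*b^2 + 16*b - 12) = (b - 2)*(b - 1)*(b^2 - 5*b + 6) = (b - 2)^2*(b - 1)*(b - 3)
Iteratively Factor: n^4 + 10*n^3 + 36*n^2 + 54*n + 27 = (n + 3)*(n^3 + 7*n^2 + 15*n + 9) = (n + 1)*(n + 3)*(n^2 + 6*n + 9) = (n + 1)*(n + 3)^2*(n + 3)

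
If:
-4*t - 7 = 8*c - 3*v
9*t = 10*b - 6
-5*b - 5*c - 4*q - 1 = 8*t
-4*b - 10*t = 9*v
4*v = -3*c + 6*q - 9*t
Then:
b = 15951/15128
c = -22897/15128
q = -20751/30256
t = 3819/7564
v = -1947/1891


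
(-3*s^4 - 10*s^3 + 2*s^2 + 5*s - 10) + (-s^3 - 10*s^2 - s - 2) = -3*s^4 - 11*s^3 - 8*s^2 + 4*s - 12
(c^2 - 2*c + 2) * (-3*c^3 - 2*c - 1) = -3*c^5 + 6*c^4 - 8*c^3 + 3*c^2 - 2*c - 2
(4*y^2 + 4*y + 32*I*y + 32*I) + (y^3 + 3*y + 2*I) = y^3 + 4*y^2 + 7*y + 32*I*y + 34*I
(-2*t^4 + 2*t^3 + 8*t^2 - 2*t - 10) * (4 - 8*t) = 16*t^5 - 24*t^4 - 56*t^3 + 48*t^2 + 72*t - 40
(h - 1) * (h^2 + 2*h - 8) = h^3 + h^2 - 10*h + 8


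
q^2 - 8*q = q*(q - 8)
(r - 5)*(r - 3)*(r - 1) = r^3 - 9*r^2 + 23*r - 15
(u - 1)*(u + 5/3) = u^2 + 2*u/3 - 5/3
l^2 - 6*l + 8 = (l - 4)*(l - 2)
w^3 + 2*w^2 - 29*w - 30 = (w - 5)*(w + 1)*(w + 6)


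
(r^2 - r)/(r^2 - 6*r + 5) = r/(r - 5)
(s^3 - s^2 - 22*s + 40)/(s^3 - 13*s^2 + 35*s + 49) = (s^3 - s^2 - 22*s + 40)/(s^3 - 13*s^2 + 35*s + 49)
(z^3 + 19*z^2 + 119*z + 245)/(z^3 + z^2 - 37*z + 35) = (z^2 + 12*z + 35)/(z^2 - 6*z + 5)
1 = 1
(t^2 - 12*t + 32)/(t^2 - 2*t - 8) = (t - 8)/(t + 2)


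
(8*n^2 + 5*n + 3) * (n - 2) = 8*n^3 - 11*n^2 - 7*n - 6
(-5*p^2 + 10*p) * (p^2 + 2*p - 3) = -5*p^4 + 35*p^2 - 30*p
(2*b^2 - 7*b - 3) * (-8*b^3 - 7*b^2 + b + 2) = -16*b^5 + 42*b^4 + 75*b^3 + 18*b^2 - 17*b - 6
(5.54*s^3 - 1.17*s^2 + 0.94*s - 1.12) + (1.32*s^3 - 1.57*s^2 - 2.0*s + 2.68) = 6.86*s^3 - 2.74*s^2 - 1.06*s + 1.56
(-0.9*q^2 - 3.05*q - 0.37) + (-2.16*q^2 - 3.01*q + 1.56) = -3.06*q^2 - 6.06*q + 1.19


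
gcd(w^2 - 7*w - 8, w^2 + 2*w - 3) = 1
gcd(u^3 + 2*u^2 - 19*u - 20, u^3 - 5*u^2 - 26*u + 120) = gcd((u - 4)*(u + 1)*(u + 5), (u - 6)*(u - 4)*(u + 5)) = u^2 + u - 20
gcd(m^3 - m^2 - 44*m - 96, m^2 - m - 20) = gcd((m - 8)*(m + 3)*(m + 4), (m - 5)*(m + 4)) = m + 4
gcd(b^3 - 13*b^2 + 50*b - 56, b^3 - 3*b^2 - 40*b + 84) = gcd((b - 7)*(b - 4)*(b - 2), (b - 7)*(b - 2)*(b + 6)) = b^2 - 9*b + 14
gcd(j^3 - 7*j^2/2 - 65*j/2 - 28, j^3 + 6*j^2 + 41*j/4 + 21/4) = j^2 + 9*j/2 + 7/2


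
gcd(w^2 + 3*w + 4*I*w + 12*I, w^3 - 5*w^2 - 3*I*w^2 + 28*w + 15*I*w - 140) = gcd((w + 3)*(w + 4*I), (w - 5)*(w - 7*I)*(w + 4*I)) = w + 4*I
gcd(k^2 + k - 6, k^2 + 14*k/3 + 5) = k + 3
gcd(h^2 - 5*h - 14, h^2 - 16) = 1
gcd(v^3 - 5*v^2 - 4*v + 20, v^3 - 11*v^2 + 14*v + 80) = v^2 - 3*v - 10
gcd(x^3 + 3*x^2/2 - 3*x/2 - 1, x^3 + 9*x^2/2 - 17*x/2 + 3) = x - 1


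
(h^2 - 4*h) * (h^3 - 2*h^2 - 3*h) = h^5 - 6*h^4 + 5*h^3 + 12*h^2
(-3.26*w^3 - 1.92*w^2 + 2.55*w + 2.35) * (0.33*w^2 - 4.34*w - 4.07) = -1.0758*w^5 + 13.5148*w^4 + 22.4425*w^3 - 2.4771*w^2 - 20.5775*w - 9.5645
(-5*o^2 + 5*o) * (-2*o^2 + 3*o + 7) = 10*o^4 - 25*o^3 - 20*o^2 + 35*o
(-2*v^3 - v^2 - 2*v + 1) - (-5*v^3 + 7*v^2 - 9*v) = 3*v^3 - 8*v^2 + 7*v + 1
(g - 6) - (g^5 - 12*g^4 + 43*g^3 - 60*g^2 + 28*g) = -g^5 + 12*g^4 - 43*g^3 + 60*g^2 - 27*g - 6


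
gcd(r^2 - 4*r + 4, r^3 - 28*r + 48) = r - 2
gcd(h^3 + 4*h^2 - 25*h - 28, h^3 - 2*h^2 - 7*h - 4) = h^2 - 3*h - 4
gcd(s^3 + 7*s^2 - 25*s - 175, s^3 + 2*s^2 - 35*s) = s^2 + 2*s - 35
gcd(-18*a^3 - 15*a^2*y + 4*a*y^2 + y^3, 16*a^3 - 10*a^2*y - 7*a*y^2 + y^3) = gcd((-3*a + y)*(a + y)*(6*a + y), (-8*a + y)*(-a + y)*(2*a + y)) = 1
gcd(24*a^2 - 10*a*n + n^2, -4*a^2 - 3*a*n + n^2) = 4*a - n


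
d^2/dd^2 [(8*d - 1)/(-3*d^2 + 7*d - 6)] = 2*(-(6*d - 7)^2*(8*d - 1) + (72*d - 59)*(3*d^2 - 7*d + 6))/(3*d^2 - 7*d + 6)^3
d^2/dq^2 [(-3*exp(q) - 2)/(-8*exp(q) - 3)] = (56*exp(q) - 21)*exp(q)/(512*exp(3*q) + 576*exp(2*q) + 216*exp(q) + 27)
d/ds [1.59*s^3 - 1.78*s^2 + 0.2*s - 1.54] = 4.77*s^2 - 3.56*s + 0.2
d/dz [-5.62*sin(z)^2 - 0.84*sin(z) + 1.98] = -(11.24*sin(z) + 0.84)*cos(z)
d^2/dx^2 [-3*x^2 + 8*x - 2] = -6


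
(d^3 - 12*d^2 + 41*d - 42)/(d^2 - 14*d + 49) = (d^2 - 5*d + 6)/(d - 7)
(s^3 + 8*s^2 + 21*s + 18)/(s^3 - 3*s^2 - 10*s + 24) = (s^2 + 5*s + 6)/(s^2 - 6*s + 8)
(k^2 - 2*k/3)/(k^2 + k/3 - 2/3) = k/(k + 1)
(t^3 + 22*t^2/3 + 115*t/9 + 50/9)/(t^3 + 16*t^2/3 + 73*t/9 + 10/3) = (t + 5)/(t + 3)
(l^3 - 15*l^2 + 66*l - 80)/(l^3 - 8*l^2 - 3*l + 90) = (l^2 - 10*l + 16)/(l^2 - 3*l - 18)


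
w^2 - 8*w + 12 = (w - 6)*(w - 2)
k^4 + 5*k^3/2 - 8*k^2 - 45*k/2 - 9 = (k - 3)*(k + 1/2)*(k + 2)*(k + 3)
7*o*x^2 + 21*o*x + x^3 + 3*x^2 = x*(7*o + x)*(x + 3)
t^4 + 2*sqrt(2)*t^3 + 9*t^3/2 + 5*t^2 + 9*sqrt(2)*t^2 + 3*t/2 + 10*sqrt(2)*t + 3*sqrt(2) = (t + 1/2)*(t + 1)*(t + 3)*(t + 2*sqrt(2))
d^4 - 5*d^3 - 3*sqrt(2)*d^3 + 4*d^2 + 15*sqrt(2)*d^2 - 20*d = d*(d - 5)*(d - 2*sqrt(2))*(d - sqrt(2))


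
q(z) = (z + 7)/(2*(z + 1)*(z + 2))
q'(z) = 1/(2*(z + 1)*(z + 2)) - (z + 7)/(2*(z + 1)*(z + 2)^2) - (z + 7)/(2*(z + 1)^2*(z + 2)) = (-z^2 - 14*z - 19)/(2*(z^4 + 6*z^3 + 13*z^2 + 12*z + 4))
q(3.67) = 0.20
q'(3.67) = -0.06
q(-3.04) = 0.93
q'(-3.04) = 1.59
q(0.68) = 0.85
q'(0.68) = -0.71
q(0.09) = 1.56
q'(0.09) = -1.95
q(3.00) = 0.25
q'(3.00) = -0.09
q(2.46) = 0.31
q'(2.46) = -0.12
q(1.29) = 0.55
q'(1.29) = -0.34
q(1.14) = 0.61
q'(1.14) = -0.40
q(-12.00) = -0.02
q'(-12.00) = 0.00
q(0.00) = 1.75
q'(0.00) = -2.38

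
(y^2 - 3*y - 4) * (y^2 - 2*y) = y^4 - 5*y^3 + 2*y^2 + 8*y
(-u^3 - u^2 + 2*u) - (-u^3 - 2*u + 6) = -u^2 + 4*u - 6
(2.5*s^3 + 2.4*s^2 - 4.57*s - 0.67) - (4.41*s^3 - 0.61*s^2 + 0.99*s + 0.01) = -1.91*s^3 + 3.01*s^2 - 5.56*s - 0.68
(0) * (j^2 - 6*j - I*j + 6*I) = 0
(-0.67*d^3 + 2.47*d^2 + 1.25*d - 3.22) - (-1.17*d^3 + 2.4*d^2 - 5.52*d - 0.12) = 0.5*d^3 + 0.0700000000000003*d^2 + 6.77*d - 3.1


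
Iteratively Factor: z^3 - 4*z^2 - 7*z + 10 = (z - 5)*(z^2 + z - 2) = (z - 5)*(z - 1)*(z + 2)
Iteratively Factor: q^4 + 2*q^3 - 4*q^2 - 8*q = (q + 2)*(q^3 - 4*q) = q*(q + 2)*(q^2 - 4) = q*(q + 2)^2*(q - 2)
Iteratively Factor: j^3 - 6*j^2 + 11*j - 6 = (j - 2)*(j^2 - 4*j + 3) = (j - 3)*(j - 2)*(j - 1)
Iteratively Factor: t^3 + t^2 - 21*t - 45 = (t - 5)*(t^2 + 6*t + 9) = (t - 5)*(t + 3)*(t + 3)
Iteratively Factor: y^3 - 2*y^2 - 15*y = (y + 3)*(y^2 - 5*y) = (y - 5)*(y + 3)*(y)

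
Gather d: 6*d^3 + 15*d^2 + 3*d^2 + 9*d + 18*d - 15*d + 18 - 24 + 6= 6*d^3 + 18*d^2 + 12*d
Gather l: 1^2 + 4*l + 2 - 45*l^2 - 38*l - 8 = -45*l^2 - 34*l - 5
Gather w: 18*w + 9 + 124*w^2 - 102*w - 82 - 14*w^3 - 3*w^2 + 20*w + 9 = -14*w^3 + 121*w^2 - 64*w - 64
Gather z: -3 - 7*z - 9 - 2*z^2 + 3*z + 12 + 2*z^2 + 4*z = 0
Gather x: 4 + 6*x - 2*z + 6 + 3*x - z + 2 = 9*x - 3*z + 12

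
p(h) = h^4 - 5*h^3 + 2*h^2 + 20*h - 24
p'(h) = 4*h^3 - 15*h^2 + 4*h + 20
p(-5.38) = 1542.67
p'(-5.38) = -1058.57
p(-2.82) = 110.87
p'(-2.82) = -200.27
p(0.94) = -6.80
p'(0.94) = 13.83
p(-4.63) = 882.08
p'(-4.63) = -717.08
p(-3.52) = 301.97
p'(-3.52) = -354.39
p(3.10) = 0.62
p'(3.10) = 7.41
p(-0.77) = -35.58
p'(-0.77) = 6.20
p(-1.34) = -31.95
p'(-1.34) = -21.92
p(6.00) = 384.00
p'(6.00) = 368.00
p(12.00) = 12600.00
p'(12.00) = 4820.00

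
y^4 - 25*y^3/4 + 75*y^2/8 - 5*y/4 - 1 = (y - 4)*(y - 2)*(y - 1/2)*(y + 1/4)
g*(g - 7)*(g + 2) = g^3 - 5*g^2 - 14*g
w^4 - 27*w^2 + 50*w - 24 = (w - 4)*(w - 1)^2*(w + 6)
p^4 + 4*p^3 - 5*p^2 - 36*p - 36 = (p - 3)*(p + 2)^2*(p + 3)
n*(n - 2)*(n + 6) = n^3 + 4*n^2 - 12*n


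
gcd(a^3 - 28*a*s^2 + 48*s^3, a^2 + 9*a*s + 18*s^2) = a + 6*s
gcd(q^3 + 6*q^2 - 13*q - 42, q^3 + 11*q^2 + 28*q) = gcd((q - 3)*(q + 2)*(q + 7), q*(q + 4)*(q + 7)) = q + 7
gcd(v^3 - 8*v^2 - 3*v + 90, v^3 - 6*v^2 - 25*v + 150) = v^2 - 11*v + 30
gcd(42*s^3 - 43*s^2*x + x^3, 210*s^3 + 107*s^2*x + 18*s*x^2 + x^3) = 7*s + x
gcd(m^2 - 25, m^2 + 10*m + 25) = m + 5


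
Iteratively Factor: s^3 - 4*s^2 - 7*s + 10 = (s - 1)*(s^2 - 3*s - 10) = (s - 5)*(s - 1)*(s + 2)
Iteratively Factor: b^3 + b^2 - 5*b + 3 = (b + 3)*(b^2 - 2*b + 1) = (b - 1)*(b + 3)*(b - 1)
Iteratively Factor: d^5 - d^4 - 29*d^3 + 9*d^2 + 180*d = (d + 3)*(d^4 - 4*d^3 - 17*d^2 + 60*d) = (d - 5)*(d + 3)*(d^3 + d^2 - 12*d) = d*(d - 5)*(d + 3)*(d^2 + d - 12) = d*(d - 5)*(d - 3)*(d + 3)*(d + 4)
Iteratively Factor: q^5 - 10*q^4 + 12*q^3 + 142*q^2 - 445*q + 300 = (q - 5)*(q^4 - 5*q^3 - 13*q^2 + 77*q - 60) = (q - 5)^2*(q^3 - 13*q + 12) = (q - 5)^2*(q - 1)*(q^2 + q - 12) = (q - 5)^2*(q - 1)*(q + 4)*(q - 3)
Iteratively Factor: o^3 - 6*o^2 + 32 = (o - 4)*(o^2 - 2*o - 8) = (o - 4)^2*(o + 2)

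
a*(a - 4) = a^2 - 4*a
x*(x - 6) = x^2 - 6*x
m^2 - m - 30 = (m - 6)*(m + 5)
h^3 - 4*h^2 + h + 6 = (h - 3)*(h - 2)*(h + 1)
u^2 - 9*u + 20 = (u - 5)*(u - 4)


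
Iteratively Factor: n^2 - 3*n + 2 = (n - 1)*(n - 2)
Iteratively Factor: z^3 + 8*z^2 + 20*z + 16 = (z + 2)*(z^2 + 6*z + 8) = (z + 2)*(z + 4)*(z + 2)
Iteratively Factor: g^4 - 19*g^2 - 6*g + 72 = (g + 3)*(g^3 - 3*g^2 - 10*g + 24) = (g + 3)^2*(g^2 - 6*g + 8) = (g - 4)*(g + 3)^2*(g - 2)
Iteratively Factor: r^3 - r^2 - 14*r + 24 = (r - 3)*(r^2 + 2*r - 8) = (r - 3)*(r + 4)*(r - 2)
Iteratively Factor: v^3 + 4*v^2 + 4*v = (v)*(v^2 + 4*v + 4) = v*(v + 2)*(v + 2)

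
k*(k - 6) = k^2 - 6*k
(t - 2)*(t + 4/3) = t^2 - 2*t/3 - 8/3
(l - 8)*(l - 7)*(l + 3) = l^3 - 12*l^2 + 11*l + 168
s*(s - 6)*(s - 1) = s^3 - 7*s^2 + 6*s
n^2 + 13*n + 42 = (n + 6)*(n + 7)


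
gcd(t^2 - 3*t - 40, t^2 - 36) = 1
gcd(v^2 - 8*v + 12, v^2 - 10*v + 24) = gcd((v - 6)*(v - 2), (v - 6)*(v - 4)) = v - 6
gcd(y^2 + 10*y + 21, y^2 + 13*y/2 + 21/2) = y + 3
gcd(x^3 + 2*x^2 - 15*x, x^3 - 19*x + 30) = x^2 + 2*x - 15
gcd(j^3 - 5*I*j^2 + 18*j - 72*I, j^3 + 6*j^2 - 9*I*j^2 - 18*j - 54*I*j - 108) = j^2 - 9*I*j - 18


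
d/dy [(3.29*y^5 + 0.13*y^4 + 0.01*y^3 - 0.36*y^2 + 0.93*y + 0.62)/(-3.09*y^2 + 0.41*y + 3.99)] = (-30.4983*y^6 + 4.5922*y^5 + 65.7645*y^4 + 2.083*y^3 + 2.8458*y^2 + 0.9588*y + 3.4565)/(9.5481*y^4 - 2.5338*y^3 - 24.4901*y^2 + 3.2718*y + 15.9201)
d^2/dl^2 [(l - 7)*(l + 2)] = 2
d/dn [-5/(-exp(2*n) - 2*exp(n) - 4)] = -10*(exp(n) + 1)*exp(n)/(exp(2*n) + 2*exp(n) + 4)^2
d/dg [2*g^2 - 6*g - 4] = 4*g - 6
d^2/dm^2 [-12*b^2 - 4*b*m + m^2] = 2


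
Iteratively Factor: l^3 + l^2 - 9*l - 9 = (l - 3)*(l^2 + 4*l + 3) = (l - 3)*(l + 1)*(l + 3)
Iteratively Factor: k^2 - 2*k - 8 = (k + 2)*(k - 4)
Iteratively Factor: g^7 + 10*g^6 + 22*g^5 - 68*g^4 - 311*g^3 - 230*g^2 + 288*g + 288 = (g - 1)*(g^6 + 11*g^5 + 33*g^4 - 35*g^3 - 346*g^2 - 576*g - 288) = (g - 1)*(g + 2)*(g^5 + 9*g^4 + 15*g^3 - 65*g^2 - 216*g - 144) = (g - 1)*(g + 2)*(g + 4)*(g^4 + 5*g^3 - 5*g^2 - 45*g - 36) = (g - 1)*(g + 2)*(g + 3)*(g + 4)*(g^3 + 2*g^2 - 11*g - 12) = (g - 1)*(g + 2)*(g + 3)*(g + 4)^2*(g^2 - 2*g - 3) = (g - 3)*(g - 1)*(g + 2)*(g + 3)*(g + 4)^2*(g + 1)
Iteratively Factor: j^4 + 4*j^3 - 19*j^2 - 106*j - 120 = (j + 3)*(j^3 + j^2 - 22*j - 40) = (j + 3)*(j + 4)*(j^2 - 3*j - 10) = (j - 5)*(j + 3)*(j + 4)*(j + 2)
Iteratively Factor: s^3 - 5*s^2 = (s - 5)*(s^2) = s*(s - 5)*(s)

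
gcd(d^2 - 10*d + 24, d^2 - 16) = d - 4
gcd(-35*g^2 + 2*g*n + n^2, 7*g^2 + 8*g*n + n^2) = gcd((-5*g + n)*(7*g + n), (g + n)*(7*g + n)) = 7*g + n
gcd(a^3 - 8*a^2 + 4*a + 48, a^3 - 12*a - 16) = a^2 - 2*a - 8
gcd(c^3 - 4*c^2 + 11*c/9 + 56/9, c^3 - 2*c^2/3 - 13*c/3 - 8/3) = c^2 - 5*c/3 - 8/3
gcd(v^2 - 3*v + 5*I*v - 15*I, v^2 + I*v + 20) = v + 5*I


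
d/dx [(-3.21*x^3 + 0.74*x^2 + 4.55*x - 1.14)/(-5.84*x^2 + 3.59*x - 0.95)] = (18.7464*x^4 - 23.0478*x^3 + 38.3771*x^2 - 14.7212*x - 0.229900000000001)/(34.1056*x^4 - 41.9312*x^3 + 23.9841*x^2 - 6.821*x + 0.9025)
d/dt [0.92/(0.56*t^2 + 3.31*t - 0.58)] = (-1.0304*t - 3.0452)/(0.56*t^2 + 3.31*t - 0.58)^2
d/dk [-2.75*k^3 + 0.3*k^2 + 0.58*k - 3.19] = -8.25*k^2 + 0.6*k + 0.58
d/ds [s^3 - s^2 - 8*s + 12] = 3*s^2 - 2*s - 8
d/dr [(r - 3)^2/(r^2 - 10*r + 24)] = 2*(-2*r^2 + 15*r - 27)/(r^4 - 20*r^3 + 148*r^2 - 480*r + 576)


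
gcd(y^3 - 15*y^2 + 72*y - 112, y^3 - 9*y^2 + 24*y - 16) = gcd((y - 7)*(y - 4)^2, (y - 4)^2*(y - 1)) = y^2 - 8*y + 16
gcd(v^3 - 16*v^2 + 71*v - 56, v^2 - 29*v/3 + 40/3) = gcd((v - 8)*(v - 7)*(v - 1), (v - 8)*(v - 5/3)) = v - 8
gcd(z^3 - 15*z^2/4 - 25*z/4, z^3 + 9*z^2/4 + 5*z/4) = z^2 + 5*z/4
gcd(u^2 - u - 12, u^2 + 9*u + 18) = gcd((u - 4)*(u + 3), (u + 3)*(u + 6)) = u + 3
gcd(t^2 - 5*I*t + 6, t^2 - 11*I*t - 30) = t - 6*I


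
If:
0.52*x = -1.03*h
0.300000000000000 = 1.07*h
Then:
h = 0.28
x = -0.56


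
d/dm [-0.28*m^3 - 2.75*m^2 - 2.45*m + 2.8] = -0.84*m^2 - 5.5*m - 2.45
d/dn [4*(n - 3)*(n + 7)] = 8*n + 16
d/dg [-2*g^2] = -4*g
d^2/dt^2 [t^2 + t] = 2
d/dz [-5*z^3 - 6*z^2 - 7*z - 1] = -15*z^2 - 12*z - 7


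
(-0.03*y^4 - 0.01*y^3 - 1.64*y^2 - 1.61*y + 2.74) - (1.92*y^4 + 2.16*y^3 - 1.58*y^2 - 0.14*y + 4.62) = -1.95*y^4 - 2.17*y^3 - 0.0599999999999998*y^2 - 1.47*y - 1.88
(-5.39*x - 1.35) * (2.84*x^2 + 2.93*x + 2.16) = -15.3076*x^3 - 19.6267*x^2 - 15.5979*x - 2.916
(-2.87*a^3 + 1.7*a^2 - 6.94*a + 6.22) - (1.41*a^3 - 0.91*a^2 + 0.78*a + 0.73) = -4.28*a^3 + 2.61*a^2 - 7.72*a + 5.49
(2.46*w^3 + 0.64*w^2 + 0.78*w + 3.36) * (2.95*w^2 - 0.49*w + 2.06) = 7.257*w^5 + 0.6826*w^4 + 7.055*w^3 + 10.8482*w^2 - 0.0395999999999999*w + 6.9216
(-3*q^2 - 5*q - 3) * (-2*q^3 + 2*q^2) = 6*q^5 + 4*q^4 - 4*q^3 - 6*q^2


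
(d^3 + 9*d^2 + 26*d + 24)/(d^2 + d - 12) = (d^2 + 5*d + 6)/(d - 3)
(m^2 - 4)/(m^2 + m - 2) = (m - 2)/(m - 1)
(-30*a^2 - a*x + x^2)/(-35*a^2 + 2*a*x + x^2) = (-30*a^2 - a*x + x^2)/(-35*a^2 + 2*a*x + x^2)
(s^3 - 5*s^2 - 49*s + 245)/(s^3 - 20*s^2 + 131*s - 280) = (s + 7)/(s - 8)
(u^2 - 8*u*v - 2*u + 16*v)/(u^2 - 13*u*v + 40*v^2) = (u - 2)/(u - 5*v)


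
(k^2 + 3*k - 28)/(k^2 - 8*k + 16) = (k + 7)/(k - 4)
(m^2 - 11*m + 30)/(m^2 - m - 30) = (m - 5)/(m + 5)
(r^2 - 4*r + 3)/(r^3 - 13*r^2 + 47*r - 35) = (r - 3)/(r^2 - 12*r + 35)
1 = 1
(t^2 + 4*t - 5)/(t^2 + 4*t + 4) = (t^2 + 4*t - 5)/(t^2 + 4*t + 4)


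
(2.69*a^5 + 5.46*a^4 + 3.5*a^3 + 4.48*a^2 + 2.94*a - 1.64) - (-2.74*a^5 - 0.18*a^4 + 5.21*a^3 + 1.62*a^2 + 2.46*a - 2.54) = 5.43*a^5 + 5.64*a^4 - 1.71*a^3 + 2.86*a^2 + 0.48*a + 0.9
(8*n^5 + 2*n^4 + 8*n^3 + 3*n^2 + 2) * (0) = 0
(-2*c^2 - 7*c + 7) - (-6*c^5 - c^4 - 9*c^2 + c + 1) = 6*c^5 + c^4 + 7*c^2 - 8*c + 6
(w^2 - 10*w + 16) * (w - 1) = w^3 - 11*w^2 + 26*w - 16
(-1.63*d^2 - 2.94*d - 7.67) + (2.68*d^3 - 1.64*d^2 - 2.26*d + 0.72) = 2.68*d^3 - 3.27*d^2 - 5.2*d - 6.95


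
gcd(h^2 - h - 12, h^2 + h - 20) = h - 4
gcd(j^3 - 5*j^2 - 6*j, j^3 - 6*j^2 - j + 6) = j^2 - 5*j - 6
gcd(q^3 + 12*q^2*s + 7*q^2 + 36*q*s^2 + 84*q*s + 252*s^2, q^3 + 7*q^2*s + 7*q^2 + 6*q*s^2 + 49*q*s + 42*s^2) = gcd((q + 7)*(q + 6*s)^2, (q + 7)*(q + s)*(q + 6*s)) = q^2 + 6*q*s + 7*q + 42*s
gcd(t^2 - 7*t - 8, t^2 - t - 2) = t + 1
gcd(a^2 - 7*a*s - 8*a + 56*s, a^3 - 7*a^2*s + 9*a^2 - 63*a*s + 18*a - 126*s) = -a + 7*s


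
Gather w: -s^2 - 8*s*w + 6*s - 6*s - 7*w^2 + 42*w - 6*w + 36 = -s^2 - 7*w^2 + w*(36 - 8*s) + 36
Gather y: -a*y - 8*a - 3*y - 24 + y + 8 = -8*a + y*(-a - 2) - 16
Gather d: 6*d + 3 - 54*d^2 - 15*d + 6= -54*d^2 - 9*d + 9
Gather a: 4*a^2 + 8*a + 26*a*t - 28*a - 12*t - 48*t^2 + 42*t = 4*a^2 + a*(26*t - 20) - 48*t^2 + 30*t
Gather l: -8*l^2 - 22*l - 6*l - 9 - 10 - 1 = -8*l^2 - 28*l - 20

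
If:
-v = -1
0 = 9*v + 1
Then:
No Solution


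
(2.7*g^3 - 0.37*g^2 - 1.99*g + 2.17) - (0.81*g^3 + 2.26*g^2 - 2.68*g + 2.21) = 1.89*g^3 - 2.63*g^2 + 0.69*g - 0.04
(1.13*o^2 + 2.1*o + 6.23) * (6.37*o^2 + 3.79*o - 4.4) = 7.1981*o^4 + 17.6597*o^3 + 42.6721*o^2 + 14.3717*o - 27.412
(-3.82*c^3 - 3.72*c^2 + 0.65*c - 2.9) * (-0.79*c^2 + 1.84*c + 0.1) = 3.0178*c^5 - 4.09*c^4 - 7.7403*c^3 + 3.115*c^2 - 5.271*c - 0.29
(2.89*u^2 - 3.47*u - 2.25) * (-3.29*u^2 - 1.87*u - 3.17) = -9.5081*u^4 + 6.012*u^3 + 4.7301*u^2 + 15.2074*u + 7.1325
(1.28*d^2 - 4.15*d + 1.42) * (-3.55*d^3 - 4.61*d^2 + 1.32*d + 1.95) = -4.544*d^5 + 8.8317*d^4 + 15.7801*d^3 - 9.5282*d^2 - 6.2181*d + 2.769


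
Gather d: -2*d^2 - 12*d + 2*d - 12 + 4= -2*d^2 - 10*d - 8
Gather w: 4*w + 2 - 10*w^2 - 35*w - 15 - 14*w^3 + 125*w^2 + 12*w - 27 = -14*w^3 + 115*w^2 - 19*w - 40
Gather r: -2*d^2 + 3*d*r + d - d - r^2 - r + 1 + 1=-2*d^2 - r^2 + r*(3*d - 1) + 2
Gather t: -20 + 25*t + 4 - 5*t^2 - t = -5*t^2 + 24*t - 16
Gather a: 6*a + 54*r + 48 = 6*a + 54*r + 48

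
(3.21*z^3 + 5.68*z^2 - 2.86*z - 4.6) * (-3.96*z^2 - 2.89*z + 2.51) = -12.7116*z^5 - 31.7697*z^4 + 2.9675*z^3 + 40.7382*z^2 + 6.1154*z - 11.546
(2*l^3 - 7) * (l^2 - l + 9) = 2*l^5 - 2*l^4 + 18*l^3 - 7*l^2 + 7*l - 63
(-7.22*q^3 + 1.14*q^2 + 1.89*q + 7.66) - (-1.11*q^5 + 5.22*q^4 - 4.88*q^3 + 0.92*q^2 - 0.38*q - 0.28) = 1.11*q^5 - 5.22*q^4 - 2.34*q^3 + 0.22*q^2 + 2.27*q + 7.94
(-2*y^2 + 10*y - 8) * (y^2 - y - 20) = -2*y^4 + 12*y^3 + 22*y^2 - 192*y + 160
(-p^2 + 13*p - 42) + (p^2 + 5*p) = 18*p - 42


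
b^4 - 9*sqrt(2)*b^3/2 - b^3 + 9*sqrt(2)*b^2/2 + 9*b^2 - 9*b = b*(b - 1)*(b - 3*sqrt(2))*(b - 3*sqrt(2)/2)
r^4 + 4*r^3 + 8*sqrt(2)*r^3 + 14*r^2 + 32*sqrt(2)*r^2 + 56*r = r*(r + 4)*(r + sqrt(2))*(r + 7*sqrt(2))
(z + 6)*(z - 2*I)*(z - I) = z^3 + 6*z^2 - 3*I*z^2 - 2*z - 18*I*z - 12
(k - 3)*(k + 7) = k^2 + 4*k - 21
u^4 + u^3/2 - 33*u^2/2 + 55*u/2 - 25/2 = (u - 5/2)*(u - 1)^2*(u + 5)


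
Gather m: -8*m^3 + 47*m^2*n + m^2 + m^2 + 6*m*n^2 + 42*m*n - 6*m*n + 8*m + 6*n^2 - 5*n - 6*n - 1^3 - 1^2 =-8*m^3 + m^2*(47*n + 2) + m*(6*n^2 + 36*n + 8) + 6*n^2 - 11*n - 2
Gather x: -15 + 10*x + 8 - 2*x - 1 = 8*x - 8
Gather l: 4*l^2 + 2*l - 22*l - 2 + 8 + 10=4*l^2 - 20*l + 16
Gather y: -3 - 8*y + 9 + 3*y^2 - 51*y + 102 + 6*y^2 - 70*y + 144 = 9*y^2 - 129*y + 252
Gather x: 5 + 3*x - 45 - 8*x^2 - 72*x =-8*x^2 - 69*x - 40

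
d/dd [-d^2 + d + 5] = 1 - 2*d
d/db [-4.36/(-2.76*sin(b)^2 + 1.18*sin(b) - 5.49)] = (5.1448 - 24.0672*sin(b))*cos(b)/(2.76*sin(b)^2 - 1.18*sin(b) + 5.49)^2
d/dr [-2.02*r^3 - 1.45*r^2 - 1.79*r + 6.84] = -6.06*r^2 - 2.9*r - 1.79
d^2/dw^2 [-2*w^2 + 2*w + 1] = -4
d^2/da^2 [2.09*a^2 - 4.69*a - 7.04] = 4.18000000000000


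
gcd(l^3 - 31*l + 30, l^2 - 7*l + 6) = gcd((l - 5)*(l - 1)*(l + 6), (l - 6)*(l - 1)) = l - 1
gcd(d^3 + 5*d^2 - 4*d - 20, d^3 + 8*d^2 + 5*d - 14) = d + 2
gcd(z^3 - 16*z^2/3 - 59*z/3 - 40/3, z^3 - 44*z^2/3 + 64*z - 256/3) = z - 8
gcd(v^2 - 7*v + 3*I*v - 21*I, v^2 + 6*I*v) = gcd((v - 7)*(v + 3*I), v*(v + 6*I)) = 1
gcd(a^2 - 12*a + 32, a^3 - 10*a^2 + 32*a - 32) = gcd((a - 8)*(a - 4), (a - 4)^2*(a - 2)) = a - 4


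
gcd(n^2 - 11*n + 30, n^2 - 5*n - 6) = n - 6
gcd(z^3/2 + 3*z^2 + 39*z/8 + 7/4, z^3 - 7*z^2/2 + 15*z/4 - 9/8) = 1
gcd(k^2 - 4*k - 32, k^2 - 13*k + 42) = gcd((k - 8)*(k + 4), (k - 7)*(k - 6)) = 1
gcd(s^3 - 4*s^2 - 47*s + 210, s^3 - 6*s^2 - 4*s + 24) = s - 6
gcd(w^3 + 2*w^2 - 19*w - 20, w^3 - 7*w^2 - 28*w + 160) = w^2 + w - 20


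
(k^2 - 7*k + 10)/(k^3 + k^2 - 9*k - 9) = (k^2 - 7*k + 10)/(k^3 + k^2 - 9*k - 9)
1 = 1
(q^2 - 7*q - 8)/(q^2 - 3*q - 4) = (q - 8)/(q - 4)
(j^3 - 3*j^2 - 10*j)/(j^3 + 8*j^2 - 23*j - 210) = j*(j + 2)/(j^2 + 13*j + 42)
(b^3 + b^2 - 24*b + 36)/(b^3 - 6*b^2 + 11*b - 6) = (b + 6)/(b - 1)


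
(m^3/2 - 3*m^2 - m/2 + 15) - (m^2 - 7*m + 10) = m^3/2 - 4*m^2 + 13*m/2 + 5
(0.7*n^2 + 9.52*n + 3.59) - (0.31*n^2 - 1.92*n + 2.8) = 0.39*n^2 + 11.44*n + 0.79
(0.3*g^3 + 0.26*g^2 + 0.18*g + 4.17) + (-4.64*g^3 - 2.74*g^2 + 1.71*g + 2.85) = -4.34*g^3 - 2.48*g^2 + 1.89*g + 7.02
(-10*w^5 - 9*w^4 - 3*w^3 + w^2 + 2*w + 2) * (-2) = 20*w^5 + 18*w^4 + 6*w^3 - 2*w^2 - 4*w - 4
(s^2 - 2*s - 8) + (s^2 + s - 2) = 2*s^2 - s - 10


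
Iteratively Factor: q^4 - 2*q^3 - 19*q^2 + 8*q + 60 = (q + 2)*(q^3 - 4*q^2 - 11*q + 30) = (q - 5)*(q + 2)*(q^2 + q - 6) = (q - 5)*(q - 2)*(q + 2)*(q + 3)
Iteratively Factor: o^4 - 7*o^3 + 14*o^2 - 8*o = (o)*(o^3 - 7*o^2 + 14*o - 8) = o*(o - 2)*(o^2 - 5*o + 4) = o*(o - 4)*(o - 2)*(o - 1)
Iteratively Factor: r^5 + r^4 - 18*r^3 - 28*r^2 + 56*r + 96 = (r - 4)*(r^4 + 5*r^3 + 2*r^2 - 20*r - 24) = (r - 4)*(r - 2)*(r^3 + 7*r^2 + 16*r + 12) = (r - 4)*(r - 2)*(r + 2)*(r^2 + 5*r + 6) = (r - 4)*(r - 2)*(r + 2)^2*(r + 3)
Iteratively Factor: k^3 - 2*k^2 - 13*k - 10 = (k + 2)*(k^2 - 4*k - 5) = (k + 1)*(k + 2)*(k - 5)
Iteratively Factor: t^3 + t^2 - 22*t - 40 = (t - 5)*(t^2 + 6*t + 8) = (t - 5)*(t + 4)*(t + 2)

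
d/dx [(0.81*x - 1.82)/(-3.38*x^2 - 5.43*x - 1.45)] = (2.7378*x^2 - 12.3032*x - 11.0571)/(11.4244*x^4 + 36.7068*x^3 + 39.2869*x^2 + 15.747*x + 2.1025)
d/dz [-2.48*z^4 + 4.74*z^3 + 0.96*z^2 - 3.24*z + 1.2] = -9.92*z^3 + 14.22*z^2 + 1.92*z - 3.24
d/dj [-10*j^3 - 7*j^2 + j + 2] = -30*j^2 - 14*j + 1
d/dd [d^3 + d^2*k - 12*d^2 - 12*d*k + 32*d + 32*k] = 3*d^2 + 2*d*k - 24*d - 12*k + 32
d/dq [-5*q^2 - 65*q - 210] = -10*q - 65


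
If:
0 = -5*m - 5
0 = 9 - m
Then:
No Solution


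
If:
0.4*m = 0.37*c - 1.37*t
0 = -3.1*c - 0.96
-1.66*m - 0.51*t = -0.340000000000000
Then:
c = -0.31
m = 0.25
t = -0.16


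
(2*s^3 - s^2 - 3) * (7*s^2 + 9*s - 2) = 14*s^5 + 11*s^4 - 13*s^3 - 19*s^2 - 27*s + 6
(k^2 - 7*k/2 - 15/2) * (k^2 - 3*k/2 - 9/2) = k^4 - 5*k^3 - 27*k^2/4 + 27*k + 135/4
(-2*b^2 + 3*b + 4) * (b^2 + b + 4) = -2*b^4 + b^3 - b^2 + 16*b + 16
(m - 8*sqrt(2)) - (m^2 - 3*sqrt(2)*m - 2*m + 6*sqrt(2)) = -m^2 + 3*m + 3*sqrt(2)*m - 14*sqrt(2)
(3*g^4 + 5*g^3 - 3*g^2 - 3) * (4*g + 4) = 12*g^5 + 32*g^4 + 8*g^3 - 12*g^2 - 12*g - 12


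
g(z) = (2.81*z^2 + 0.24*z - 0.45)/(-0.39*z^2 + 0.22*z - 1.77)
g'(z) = (0.78*z - 0.22)*(2.81*z^2 + 0.24*z - 0.45)/(-0.39*z^2 + 0.22*z - 1.77)^2 + (5.62*z + 0.24)/(-0.39*z^2 + 0.22*z - 1.77)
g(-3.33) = -4.38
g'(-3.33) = 0.90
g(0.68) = -0.56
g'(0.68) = -2.16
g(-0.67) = -0.31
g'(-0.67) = 1.57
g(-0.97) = -0.83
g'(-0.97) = 1.87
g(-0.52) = -0.09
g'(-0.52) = 1.32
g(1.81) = -3.47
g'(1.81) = -2.37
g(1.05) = -1.47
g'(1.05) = -2.67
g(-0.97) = -0.83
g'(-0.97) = 1.87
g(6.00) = -7.05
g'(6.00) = -0.17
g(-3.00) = -4.06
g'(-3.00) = 1.05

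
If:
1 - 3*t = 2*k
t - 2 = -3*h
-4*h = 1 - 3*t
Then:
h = 5/13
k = -10/13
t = 11/13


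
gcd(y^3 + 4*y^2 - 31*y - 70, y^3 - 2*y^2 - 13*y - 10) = y^2 - 3*y - 10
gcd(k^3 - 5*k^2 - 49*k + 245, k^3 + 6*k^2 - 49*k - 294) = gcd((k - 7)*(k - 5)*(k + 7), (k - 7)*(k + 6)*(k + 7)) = k^2 - 49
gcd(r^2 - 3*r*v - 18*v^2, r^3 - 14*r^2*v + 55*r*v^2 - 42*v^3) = r - 6*v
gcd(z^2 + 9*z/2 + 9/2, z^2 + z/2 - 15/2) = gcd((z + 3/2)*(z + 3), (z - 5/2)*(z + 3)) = z + 3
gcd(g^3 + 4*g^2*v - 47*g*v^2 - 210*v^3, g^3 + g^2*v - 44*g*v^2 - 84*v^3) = -g^2 + g*v + 42*v^2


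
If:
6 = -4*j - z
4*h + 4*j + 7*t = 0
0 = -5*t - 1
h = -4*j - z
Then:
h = 6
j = -113/20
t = -1/5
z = 83/5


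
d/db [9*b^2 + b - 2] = 18*b + 1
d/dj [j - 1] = 1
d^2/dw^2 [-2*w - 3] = 0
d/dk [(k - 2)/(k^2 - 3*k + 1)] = (k^2 - 3*k - (k - 2)*(2*k - 3) + 1)/(k^2 - 3*k + 1)^2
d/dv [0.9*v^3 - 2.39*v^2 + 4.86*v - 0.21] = 2.7*v^2 - 4.78*v + 4.86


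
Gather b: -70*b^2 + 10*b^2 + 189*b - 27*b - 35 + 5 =-60*b^2 + 162*b - 30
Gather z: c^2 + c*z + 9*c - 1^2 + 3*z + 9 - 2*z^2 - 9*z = c^2 + 9*c - 2*z^2 + z*(c - 6) + 8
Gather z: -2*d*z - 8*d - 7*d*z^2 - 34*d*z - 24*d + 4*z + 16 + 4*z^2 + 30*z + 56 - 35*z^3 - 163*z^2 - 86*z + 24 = -32*d - 35*z^3 + z^2*(-7*d - 159) + z*(-36*d - 52) + 96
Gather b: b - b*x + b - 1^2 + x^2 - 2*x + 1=b*(2 - x) + x^2 - 2*x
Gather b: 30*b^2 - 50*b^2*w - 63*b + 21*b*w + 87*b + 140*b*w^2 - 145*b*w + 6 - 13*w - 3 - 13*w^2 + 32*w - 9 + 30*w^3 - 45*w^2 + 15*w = b^2*(30 - 50*w) + b*(140*w^2 - 124*w + 24) + 30*w^3 - 58*w^2 + 34*w - 6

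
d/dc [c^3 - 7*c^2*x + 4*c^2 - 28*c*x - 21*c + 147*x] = 3*c^2 - 14*c*x + 8*c - 28*x - 21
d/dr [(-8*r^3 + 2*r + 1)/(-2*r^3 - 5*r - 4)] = (88*r^3 + 102*r^2 - 3)/(4*r^6 + 20*r^4 + 16*r^3 + 25*r^2 + 40*r + 16)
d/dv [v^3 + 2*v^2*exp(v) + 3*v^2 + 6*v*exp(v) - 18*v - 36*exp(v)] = 2*v^2*exp(v) + 3*v^2 + 10*v*exp(v) + 6*v - 30*exp(v) - 18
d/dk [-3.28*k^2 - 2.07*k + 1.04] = -6.56*k - 2.07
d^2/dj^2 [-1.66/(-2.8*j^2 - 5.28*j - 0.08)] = (-26.0288*j^2 - 49.08288*j + 1.66*(5.6*j + 5.28)*(11.2*j + 10.56) - 0.74368)/(2.8*j^2 + 5.28*j + 0.08)^3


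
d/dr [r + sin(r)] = cos(r) + 1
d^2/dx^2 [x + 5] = 0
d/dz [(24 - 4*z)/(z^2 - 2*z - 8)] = 4*(-z^2 + 2*z + 2*(z - 6)*(z - 1) + 8)/(-z^2 + 2*z + 8)^2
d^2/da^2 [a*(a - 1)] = 2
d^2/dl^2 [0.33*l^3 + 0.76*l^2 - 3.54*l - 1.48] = 1.98*l + 1.52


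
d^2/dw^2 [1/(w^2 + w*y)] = 2*(-w*(w + y) + (2*w + y)^2)/(w^3*(w + y)^3)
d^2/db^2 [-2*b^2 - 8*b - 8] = -4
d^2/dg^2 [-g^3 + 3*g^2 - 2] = 6 - 6*g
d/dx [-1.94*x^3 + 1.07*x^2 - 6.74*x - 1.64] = -5.82*x^2 + 2.14*x - 6.74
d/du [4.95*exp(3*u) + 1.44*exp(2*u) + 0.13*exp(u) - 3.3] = (14.85*exp(2*u) + 2.88*exp(u) + 0.13)*exp(u)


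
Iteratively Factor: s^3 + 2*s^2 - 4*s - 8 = (s + 2)*(s^2 - 4) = (s - 2)*(s + 2)*(s + 2)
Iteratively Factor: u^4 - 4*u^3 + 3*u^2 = (u)*(u^3 - 4*u^2 + 3*u) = u^2*(u^2 - 4*u + 3) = u^2*(u - 1)*(u - 3)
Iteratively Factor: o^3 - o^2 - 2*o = (o - 2)*(o^2 + o) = (o - 2)*(o + 1)*(o)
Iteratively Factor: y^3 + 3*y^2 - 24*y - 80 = (y + 4)*(y^2 - y - 20) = (y - 5)*(y + 4)*(y + 4)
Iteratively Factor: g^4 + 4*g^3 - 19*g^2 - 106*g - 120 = (g + 4)*(g^3 - 19*g - 30) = (g + 3)*(g + 4)*(g^2 - 3*g - 10) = (g - 5)*(g + 3)*(g + 4)*(g + 2)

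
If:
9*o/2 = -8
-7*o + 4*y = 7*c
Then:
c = 4*y/7 + 16/9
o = -16/9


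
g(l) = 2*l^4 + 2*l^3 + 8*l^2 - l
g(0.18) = 0.09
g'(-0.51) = -8.66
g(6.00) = 3306.00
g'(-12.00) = -13153.00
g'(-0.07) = -2.09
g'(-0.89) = -16.13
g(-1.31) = 16.43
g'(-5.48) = -1225.03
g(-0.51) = 2.46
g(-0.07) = 0.11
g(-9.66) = 16368.93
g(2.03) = 81.63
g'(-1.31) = -29.65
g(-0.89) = 7.07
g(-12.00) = 39180.00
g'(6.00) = 2039.00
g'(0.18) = 2.12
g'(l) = 8*l^3 + 6*l^2 + 16*l - 1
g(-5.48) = 1720.24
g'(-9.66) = -6807.10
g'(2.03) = 123.13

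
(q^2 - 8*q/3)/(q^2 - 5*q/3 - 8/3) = q/(q + 1)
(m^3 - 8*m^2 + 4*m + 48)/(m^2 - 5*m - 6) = (m^2 - 2*m - 8)/(m + 1)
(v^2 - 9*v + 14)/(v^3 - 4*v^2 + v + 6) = (v - 7)/(v^2 - 2*v - 3)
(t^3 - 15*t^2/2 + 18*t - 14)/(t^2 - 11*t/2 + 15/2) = (2*t^3 - 15*t^2 + 36*t - 28)/(2*t^2 - 11*t + 15)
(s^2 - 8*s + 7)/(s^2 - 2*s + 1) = (s - 7)/(s - 1)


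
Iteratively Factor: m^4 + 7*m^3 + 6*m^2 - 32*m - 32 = (m + 1)*(m^3 + 6*m^2 - 32) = (m + 1)*(m + 4)*(m^2 + 2*m - 8) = (m + 1)*(m + 4)^2*(m - 2)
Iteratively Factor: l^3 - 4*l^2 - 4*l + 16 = (l - 4)*(l^2 - 4) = (l - 4)*(l - 2)*(l + 2)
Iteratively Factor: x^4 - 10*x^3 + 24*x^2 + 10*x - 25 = (x - 5)*(x^3 - 5*x^2 - x + 5) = (x - 5)*(x + 1)*(x^2 - 6*x + 5) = (x - 5)^2*(x + 1)*(x - 1)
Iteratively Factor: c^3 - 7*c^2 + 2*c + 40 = (c + 2)*(c^2 - 9*c + 20) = (c - 4)*(c + 2)*(c - 5)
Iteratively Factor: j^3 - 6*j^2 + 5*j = (j)*(j^2 - 6*j + 5) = j*(j - 1)*(j - 5)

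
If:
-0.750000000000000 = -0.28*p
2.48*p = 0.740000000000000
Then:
No Solution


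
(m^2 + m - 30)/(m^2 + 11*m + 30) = (m - 5)/(m + 5)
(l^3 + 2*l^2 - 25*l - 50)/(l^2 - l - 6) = (l^2 - 25)/(l - 3)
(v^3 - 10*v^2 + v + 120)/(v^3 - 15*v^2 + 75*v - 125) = (v^2 - 5*v - 24)/(v^2 - 10*v + 25)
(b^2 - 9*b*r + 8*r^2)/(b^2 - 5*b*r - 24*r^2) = (b - r)/(b + 3*r)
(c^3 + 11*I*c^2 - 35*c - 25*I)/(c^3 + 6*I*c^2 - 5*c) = (c + 5*I)/c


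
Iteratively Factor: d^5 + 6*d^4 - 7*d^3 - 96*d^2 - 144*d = (d + 3)*(d^4 + 3*d^3 - 16*d^2 - 48*d) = (d + 3)*(d + 4)*(d^3 - d^2 - 12*d) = (d + 3)^2*(d + 4)*(d^2 - 4*d) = d*(d + 3)^2*(d + 4)*(d - 4)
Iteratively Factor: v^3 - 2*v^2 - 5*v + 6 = (v - 3)*(v^2 + v - 2) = (v - 3)*(v - 1)*(v + 2)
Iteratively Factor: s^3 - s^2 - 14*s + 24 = (s + 4)*(s^2 - 5*s + 6) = (s - 3)*(s + 4)*(s - 2)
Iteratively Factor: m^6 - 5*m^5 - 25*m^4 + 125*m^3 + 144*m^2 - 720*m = (m - 5)*(m^5 - 25*m^3 + 144*m) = (m - 5)*(m + 3)*(m^4 - 3*m^3 - 16*m^2 + 48*m) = (m - 5)*(m + 3)*(m + 4)*(m^3 - 7*m^2 + 12*m) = m*(m - 5)*(m + 3)*(m + 4)*(m^2 - 7*m + 12) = m*(m - 5)*(m - 3)*(m + 3)*(m + 4)*(m - 4)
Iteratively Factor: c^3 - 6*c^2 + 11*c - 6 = (c - 2)*(c^2 - 4*c + 3) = (c - 2)*(c - 1)*(c - 3)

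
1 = 1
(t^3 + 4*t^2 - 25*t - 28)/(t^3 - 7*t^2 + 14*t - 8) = (t^2 + 8*t + 7)/(t^2 - 3*t + 2)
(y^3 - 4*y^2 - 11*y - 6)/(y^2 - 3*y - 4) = (y^2 - 5*y - 6)/(y - 4)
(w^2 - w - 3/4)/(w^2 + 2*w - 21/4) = (2*w + 1)/(2*w + 7)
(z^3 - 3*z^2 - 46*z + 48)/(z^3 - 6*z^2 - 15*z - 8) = (z^2 + 5*z - 6)/(z^2 + 2*z + 1)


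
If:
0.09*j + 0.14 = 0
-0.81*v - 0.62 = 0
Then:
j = -1.56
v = -0.77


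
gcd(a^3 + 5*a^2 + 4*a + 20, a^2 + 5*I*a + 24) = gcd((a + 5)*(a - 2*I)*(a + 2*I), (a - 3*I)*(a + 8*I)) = 1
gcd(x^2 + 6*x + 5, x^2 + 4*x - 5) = x + 5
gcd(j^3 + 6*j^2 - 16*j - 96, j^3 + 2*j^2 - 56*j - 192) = j^2 + 10*j + 24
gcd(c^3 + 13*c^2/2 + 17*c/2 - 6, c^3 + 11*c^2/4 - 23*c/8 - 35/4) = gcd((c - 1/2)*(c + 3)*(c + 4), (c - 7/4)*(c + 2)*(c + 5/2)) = 1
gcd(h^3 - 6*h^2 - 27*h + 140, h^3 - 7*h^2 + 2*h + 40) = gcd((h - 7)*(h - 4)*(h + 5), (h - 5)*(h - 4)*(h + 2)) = h - 4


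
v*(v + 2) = v^2 + 2*v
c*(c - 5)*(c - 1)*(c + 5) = c^4 - c^3 - 25*c^2 + 25*c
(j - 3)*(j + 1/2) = j^2 - 5*j/2 - 3/2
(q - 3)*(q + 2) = q^2 - q - 6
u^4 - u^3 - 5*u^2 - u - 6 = (u - 3)*(u + 2)*(u - I)*(u + I)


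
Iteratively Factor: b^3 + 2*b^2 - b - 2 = (b + 1)*(b^2 + b - 2) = (b + 1)*(b + 2)*(b - 1)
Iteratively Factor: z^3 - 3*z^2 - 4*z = (z)*(z^2 - 3*z - 4) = z*(z - 4)*(z + 1)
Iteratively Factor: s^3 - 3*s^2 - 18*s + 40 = (s - 2)*(s^2 - s - 20) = (s - 5)*(s - 2)*(s + 4)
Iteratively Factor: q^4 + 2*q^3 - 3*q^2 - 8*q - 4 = (q + 2)*(q^3 - 3*q - 2) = (q - 2)*(q + 2)*(q^2 + 2*q + 1) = (q - 2)*(q + 1)*(q + 2)*(q + 1)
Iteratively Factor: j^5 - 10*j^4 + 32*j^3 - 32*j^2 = (j)*(j^4 - 10*j^3 + 32*j^2 - 32*j) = j*(j - 2)*(j^3 - 8*j^2 + 16*j) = j*(j - 4)*(j - 2)*(j^2 - 4*j) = j^2*(j - 4)*(j - 2)*(j - 4)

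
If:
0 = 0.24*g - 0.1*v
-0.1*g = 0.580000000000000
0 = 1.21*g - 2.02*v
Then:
No Solution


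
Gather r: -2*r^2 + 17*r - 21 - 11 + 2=-2*r^2 + 17*r - 30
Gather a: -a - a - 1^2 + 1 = -2*a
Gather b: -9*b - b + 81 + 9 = 90 - 10*b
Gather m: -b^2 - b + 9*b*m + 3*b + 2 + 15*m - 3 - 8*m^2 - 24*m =-b^2 + 2*b - 8*m^2 + m*(9*b - 9) - 1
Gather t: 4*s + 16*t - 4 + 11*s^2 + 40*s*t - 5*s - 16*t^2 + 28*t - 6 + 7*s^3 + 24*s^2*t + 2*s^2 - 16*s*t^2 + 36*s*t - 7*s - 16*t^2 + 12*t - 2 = 7*s^3 + 13*s^2 - 8*s + t^2*(-16*s - 32) + t*(24*s^2 + 76*s + 56) - 12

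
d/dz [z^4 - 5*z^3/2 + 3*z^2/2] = z*(8*z^2 - 15*z + 6)/2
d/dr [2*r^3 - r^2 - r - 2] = 6*r^2 - 2*r - 1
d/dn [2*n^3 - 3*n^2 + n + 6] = 6*n^2 - 6*n + 1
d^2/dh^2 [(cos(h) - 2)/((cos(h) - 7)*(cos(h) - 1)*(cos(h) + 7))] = (558*(1 - cos(h)^2)^2 - 30*sin(h)^6 - 4*cos(h)^7 - 9*cos(h)^6 - 213*cos(h)^5 - 750*cos(h)^3 + 3807*cos(h)^2 + 2695*cos(h) - 5526)/((cos(h) - 7)^3*(cos(h) - 1)^3*(cos(h) + 7)^3)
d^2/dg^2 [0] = 0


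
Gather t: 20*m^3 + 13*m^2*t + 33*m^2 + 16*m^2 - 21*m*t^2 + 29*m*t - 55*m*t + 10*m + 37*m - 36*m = 20*m^3 + 49*m^2 - 21*m*t^2 + 11*m + t*(13*m^2 - 26*m)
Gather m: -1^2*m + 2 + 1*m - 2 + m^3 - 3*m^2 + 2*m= m^3 - 3*m^2 + 2*m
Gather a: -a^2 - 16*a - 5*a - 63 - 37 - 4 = -a^2 - 21*a - 104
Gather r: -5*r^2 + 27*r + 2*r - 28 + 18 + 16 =-5*r^2 + 29*r + 6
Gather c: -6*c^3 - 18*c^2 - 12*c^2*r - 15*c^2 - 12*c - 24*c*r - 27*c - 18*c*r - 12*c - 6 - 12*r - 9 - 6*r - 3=-6*c^3 + c^2*(-12*r - 33) + c*(-42*r - 51) - 18*r - 18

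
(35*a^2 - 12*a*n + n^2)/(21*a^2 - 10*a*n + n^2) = (5*a - n)/(3*a - n)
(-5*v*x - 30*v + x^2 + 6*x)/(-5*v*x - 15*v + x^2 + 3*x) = (x + 6)/(x + 3)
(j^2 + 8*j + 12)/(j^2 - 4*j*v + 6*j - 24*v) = (-j - 2)/(-j + 4*v)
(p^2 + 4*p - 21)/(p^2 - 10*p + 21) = (p + 7)/(p - 7)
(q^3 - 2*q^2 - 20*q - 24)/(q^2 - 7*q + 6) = (q^2 + 4*q + 4)/(q - 1)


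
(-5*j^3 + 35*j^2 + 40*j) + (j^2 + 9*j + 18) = -5*j^3 + 36*j^2 + 49*j + 18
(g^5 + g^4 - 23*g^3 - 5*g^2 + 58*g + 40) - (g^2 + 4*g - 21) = g^5 + g^4 - 23*g^3 - 6*g^2 + 54*g + 61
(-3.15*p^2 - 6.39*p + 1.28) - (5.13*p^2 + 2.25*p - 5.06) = -8.28*p^2 - 8.64*p + 6.34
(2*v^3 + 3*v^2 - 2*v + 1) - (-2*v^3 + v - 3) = 4*v^3 + 3*v^2 - 3*v + 4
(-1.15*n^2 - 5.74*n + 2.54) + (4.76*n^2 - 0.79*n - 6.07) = 3.61*n^2 - 6.53*n - 3.53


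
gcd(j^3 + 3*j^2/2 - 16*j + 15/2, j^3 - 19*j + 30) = j^2 + 2*j - 15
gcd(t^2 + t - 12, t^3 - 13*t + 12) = t^2 + t - 12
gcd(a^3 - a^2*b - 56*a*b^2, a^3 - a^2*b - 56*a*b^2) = a^3 - a^2*b - 56*a*b^2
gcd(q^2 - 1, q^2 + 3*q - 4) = q - 1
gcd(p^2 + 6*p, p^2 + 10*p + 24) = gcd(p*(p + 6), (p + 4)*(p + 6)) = p + 6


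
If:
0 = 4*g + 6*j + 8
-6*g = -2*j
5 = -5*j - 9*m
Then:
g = -4/11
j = -12/11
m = 5/99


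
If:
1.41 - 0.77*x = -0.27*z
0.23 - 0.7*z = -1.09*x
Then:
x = 4.29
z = 7.00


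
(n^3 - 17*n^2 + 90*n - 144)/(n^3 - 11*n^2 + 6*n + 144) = (n - 3)/(n + 3)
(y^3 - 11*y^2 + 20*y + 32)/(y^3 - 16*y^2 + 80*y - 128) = (y + 1)/(y - 4)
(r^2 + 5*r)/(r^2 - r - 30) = r/(r - 6)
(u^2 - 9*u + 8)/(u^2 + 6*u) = (u^2 - 9*u + 8)/(u*(u + 6))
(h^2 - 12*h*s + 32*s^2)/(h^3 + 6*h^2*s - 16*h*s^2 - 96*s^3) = (h - 8*s)/(h^2 + 10*h*s + 24*s^2)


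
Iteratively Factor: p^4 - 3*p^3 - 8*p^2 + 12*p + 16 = (p + 2)*(p^3 - 5*p^2 + 2*p + 8) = (p - 2)*(p + 2)*(p^2 - 3*p - 4) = (p - 2)*(p + 1)*(p + 2)*(p - 4)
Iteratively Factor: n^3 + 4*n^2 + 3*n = (n + 1)*(n^2 + 3*n) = (n + 1)*(n + 3)*(n)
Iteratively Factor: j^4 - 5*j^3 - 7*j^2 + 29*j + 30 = (j - 3)*(j^3 - 2*j^2 - 13*j - 10) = (j - 3)*(j + 1)*(j^2 - 3*j - 10) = (j - 3)*(j + 1)*(j + 2)*(j - 5)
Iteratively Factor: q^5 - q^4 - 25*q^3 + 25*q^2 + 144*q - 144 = (q - 4)*(q^4 + 3*q^3 - 13*q^2 - 27*q + 36) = (q - 4)*(q - 1)*(q^3 + 4*q^2 - 9*q - 36) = (q - 4)*(q - 1)*(q + 3)*(q^2 + q - 12) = (q - 4)*(q - 1)*(q + 3)*(q + 4)*(q - 3)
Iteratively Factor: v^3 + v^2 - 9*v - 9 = (v + 3)*(v^2 - 2*v - 3) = (v + 1)*(v + 3)*(v - 3)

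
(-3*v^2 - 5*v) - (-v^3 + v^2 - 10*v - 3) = v^3 - 4*v^2 + 5*v + 3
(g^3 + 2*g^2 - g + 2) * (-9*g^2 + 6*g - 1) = -9*g^5 - 12*g^4 + 20*g^3 - 26*g^2 + 13*g - 2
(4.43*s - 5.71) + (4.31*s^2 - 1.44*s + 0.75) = 4.31*s^2 + 2.99*s - 4.96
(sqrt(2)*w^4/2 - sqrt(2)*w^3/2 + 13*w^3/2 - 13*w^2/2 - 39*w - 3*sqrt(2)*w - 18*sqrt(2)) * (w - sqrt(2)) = sqrt(2)*w^5/2 - sqrt(2)*w^4/2 + 11*w^4/2 - 13*sqrt(2)*w^3/2 - 11*w^3/2 - 39*w^2 + 7*sqrt(2)*w^2/2 + 6*w + 21*sqrt(2)*w + 36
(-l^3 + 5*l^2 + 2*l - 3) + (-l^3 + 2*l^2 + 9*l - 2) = -2*l^3 + 7*l^2 + 11*l - 5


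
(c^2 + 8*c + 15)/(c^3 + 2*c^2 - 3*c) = (c + 5)/(c*(c - 1))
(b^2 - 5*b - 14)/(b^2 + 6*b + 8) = (b - 7)/(b + 4)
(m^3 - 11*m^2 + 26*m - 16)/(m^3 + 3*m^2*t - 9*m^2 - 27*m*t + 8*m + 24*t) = (m - 2)/(m + 3*t)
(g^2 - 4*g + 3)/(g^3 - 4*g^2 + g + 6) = (g - 1)/(g^2 - g - 2)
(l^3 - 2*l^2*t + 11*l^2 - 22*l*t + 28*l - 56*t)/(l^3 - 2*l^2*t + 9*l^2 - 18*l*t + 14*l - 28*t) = (l + 4)/(l + 2)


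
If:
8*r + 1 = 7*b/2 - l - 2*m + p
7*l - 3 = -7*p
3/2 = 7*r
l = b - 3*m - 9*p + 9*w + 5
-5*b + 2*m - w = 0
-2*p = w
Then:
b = -108/121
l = -19/847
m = -2272/847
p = 382/847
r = 3/14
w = -764/847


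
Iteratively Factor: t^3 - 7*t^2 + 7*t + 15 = (t + 1)*(t^2 - 8*t + 15) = (t - 3)*(t + 1)*(t - 5)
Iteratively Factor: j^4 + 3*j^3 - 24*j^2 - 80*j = (j)*(j^3 + 3*j^2 - 24*j - 80) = j*(j + 4)*(j^2 - j - 20) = j*(j + 4)^2*(j - 5)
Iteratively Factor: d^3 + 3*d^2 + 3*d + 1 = (d + 1)*(d^2 + 2*d + 1) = (d + 1)^2*(d + 1)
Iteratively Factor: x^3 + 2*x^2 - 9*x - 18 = (x + 2)*(x^2 - 9) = (x + 2)*(x + 3)*(x - 3)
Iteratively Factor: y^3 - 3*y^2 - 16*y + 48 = (y - 4)*(y^2 + y - 12) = (y - 4)*(y + 4)*(y - 3)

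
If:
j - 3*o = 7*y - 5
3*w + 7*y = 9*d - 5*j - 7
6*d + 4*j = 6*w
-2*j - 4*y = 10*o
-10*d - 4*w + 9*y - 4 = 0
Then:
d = 1043/3658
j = -2319/1829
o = 89/1829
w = -2049/3658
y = 937/1829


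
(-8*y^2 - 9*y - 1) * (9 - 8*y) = 64*y^3 - 73*y - 9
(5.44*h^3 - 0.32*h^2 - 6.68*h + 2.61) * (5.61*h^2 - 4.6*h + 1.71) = 30.5184*h^5 - 26.8192*h^4 - 26.7004*h^3 + 44.8229*h^2 - 23.4288*h + 4.4631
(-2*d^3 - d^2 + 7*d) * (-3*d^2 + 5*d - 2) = 6*d^5 - 7*d^4 - 22*d^3 + 37*d^2 - 14*d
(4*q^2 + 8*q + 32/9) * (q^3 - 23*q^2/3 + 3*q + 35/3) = 4*q^5 - 68*q^4/3 - 412*q^3/9 + 1172*q^2/27 + 104*q + 1120/27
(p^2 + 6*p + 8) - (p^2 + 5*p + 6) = p + 2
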